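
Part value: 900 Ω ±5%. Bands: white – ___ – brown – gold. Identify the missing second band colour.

900 Ω = 90 × 10^1.
The second band gives digit 0 of the significand, and 0 is black.

black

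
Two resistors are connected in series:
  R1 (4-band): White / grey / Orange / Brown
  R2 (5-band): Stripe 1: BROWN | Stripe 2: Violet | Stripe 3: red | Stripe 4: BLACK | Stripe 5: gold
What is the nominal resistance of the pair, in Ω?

98172 Ω

R1: white, grey → 98; orange ×10^3 → 98000 Ω.
R2: brown, violet, red → 172; black ×1 → 172 Ω.
Series: 98000 + 172 = 98172 Ω.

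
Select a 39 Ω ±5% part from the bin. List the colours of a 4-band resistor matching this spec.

orange, white, black, gold

39 Ω = 39 × 10^0.
3 → orange
9 → white
Multiplier 10^0 → black.
±5% tolerance → gold.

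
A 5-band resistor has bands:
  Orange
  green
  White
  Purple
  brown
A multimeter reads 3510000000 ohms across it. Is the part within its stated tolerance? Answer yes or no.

Orange → 3 (first significant figure)
Green → 5 (second significant figure)
White → 9 (third significant figure)
Violet → ×10^7 multiplier
Brown → ±1% tolerance
359 × 10000000 = 3590000000 Ω
Allowed range: 3554100000 Ω to 3625900000 Ω.
3510000000 ohms lies outside that range.

no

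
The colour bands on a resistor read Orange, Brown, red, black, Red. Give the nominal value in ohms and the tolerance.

312 Ω ±2%

Orange → 3 (first significant figure)
Brown → 1 (second significant figure)
Red → 2 (third significant figure)
Black → ×1 multiplier
Red → ±2% tolerance
312 × 1 = 312 Ω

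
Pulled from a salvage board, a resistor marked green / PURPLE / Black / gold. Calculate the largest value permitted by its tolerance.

Green → 5 (first significant figure)
Violet → 7 (second significant figure)
Black → ×1 multiplier
Gold → ±5% tolerance
57 × 1 = 57 Ω
Largest = 57 × (1 + 5/100) = 59.85 Ω.

59.85 Ω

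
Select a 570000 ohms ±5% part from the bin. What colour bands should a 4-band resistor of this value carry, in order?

green, violet, yellow, gold

570000 Ω = 57 × 10^4.
5 → green
7 → violet
Multiplier 10^4 → yellow.
±5% tolerance → gold.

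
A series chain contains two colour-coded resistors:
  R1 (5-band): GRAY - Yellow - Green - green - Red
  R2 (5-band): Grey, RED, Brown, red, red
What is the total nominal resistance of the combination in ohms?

R1: grey, yellow, green → 845; green ×10^5 → 84500000 Ω.
R2: grey, red, brown → 821; red ×10^2 → 82100 Ω.
Series: 84500000 + 82100 = 84582100 Ω.

84582100 Ω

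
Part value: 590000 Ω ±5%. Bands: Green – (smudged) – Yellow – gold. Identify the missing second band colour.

white

590000 Ω = 59 × 10^4.
The second band gives digit 9 of the significand, and 9 is white.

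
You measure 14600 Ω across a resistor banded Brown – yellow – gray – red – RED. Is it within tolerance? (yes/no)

yes

Brown → 1 (first significant figure)
Yellow → 4 (second significant figure)
Grey → 8 (third significant figure)
Red → ×10^2 multiplier
Red → ±2% tolerance
148 × 100 = 14800 Ω
Allowed range: 14504 Ω to 15096 Ω.
14600 Ω lies inside that range.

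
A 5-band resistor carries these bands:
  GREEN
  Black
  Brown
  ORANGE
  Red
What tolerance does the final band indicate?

The last band, red, is the tolerance band.
Red corresponds to ±2%.

±2%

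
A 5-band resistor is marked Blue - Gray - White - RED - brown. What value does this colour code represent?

68900 Ω

Blue → 6 (first significant figure)
Grey → 8 (second significant figure)
White → 9 (third significant figure)
Red → ×10^2 multiplier
689 × 100 = 68900 Ω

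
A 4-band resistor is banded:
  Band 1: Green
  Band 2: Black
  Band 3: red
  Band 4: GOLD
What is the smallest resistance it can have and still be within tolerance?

Green → 5 (first significant figure)
Black → 0 (second significant figure)
Red → ×10^2 multiplier
Gold → ±5% tolerance
50 × 100 = 5000 Ω
Smallest = 5000 × (1 − 5/100) = 4750 Ω.

4750 Ω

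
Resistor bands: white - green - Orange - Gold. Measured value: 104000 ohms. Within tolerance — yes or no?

no

White → 9 (first significant figure)
Green → 5 (second significant figure)
Orange → ×10^3 multiplier
Gold → ±5% tolerance
95 × 1000 = 95000 Ω
Allowed range: 90250 Ω to 99750 Ω.
104000 ohms lies outside that range.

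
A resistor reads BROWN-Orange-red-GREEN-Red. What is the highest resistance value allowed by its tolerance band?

13464000 Ω

Brown → 1 (first significant figure)
Orange → 3 (second significant figure)
Red → 2 (third significant figure)
Green → ×10^5 multiplier
Red → ±2% tolerance
132 × 100000 = 13200000 Ω
Highest = 13200000 × (1 + 2/100) = 13464000 Ω.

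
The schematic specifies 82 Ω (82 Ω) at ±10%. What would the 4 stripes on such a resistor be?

82 Ω = 82 × 10^0.
8 → grey
2 → red
Multiplier 10^0 → black.
±10% tolerance → silver.

grey, red, black, silver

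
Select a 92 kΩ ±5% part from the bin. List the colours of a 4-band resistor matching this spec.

white, red, orange, gold

92000 Ω = 92 × 10^3.
9 → white
2 → red
Multiplier 10^3 → orange.
±5% tolerance → gold.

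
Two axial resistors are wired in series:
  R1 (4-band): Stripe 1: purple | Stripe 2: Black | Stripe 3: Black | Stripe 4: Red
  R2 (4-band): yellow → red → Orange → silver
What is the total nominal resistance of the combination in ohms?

42070 Ω

R1: violet, black → 70; black ×1 → 70 Ω.
R2: yellow, red → 42; orange ×10^3 → 42000 Ω.
Series: 70 + 42000 = 42070 Ω.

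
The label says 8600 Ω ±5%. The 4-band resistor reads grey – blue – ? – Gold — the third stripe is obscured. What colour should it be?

red

8600 Ω = 86 × 10^2.
The third band is the multiplier, 10^2, which is red.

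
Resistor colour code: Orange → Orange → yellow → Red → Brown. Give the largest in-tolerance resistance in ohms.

Orange → 3 (first significant figure)
Orange → 3 (second significant figure)
Yellow → 4 (third significant figure)
Red → ×10^2 multiplier
Brown → ±1% tolerance
334 × 100 = 33400 Ω
Largest = 33400 × (1 + 1/100) = 33734 Ω.

33734 Ω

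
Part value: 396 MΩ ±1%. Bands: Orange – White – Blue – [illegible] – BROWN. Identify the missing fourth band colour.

396000000 Ω = 396 × 10^6.
The fourth band is the multiplier, 10^6, which is blue.

blue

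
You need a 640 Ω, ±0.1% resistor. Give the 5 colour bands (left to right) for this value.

blue, yellow, black, black, violet

640 Ω = 640 × 10^0.
6 → blue
4 → yellow
0 → black
Multiplier 10^0 → black.
±0.1% tolerance → violet.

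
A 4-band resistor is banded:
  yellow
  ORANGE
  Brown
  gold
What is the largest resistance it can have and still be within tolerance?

451.5 Ω

Yellow → 4 (first significant figure)
Orange → 3 (second significant figure)
Brown → ×10 multiplier
Gold → ±5% tolerance
43 × 10 = 430 Ω
Largest = 430 × (1 + 5/100) = 451.5 Ω.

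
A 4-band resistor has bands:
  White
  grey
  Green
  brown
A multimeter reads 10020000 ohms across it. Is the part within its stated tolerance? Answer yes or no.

no

White → 9 (first significant figure)
Grey → 8 (second significant figure)
Green → ×10^5 multiplier
Brown → ±1% tolerance
98 × 100000 = 9800000 Ω
Allowed range: 9702000 Ω to 9898000 Ω.
10020000 ohms lies outside that range.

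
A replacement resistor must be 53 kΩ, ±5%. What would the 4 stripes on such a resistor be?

green, orange, orange, gold

53000 Ω = 53 × 10^3.
5 → green
3 → orange
Multiplier 10^3 → orange.
±5% tolerance → gold.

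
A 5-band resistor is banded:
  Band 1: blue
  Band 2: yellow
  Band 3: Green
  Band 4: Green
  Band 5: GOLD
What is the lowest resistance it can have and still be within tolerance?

Blue → 6 (first significant figure)
Yellow → 4 (second significant figure)
Green → 5 (third significant figure)
Green → ×10^5 multiplier
Gold → ±5% tolerance
645 × 100000 = 64500000 Ω
Lowest = 64500000 × (1 − 5/100) = 61275000 Ω.

61275000 Ω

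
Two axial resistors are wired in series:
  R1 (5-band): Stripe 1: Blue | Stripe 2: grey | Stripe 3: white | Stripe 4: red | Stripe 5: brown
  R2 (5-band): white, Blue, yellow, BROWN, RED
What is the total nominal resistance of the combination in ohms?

78540 Ω

R1: blue, grey, white → 689; red ×10^2 → 68900 Ω.
R2: white, blue, yellow → 964; brown ×10 → 9640 Ω.
Series: 68900 + 9640 = 78540 Ω.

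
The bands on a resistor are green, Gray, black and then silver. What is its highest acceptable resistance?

63.8 Ω

Green → 5 (first significant figure)
Grey → 8 (second significant figure)
Black → ×1 multiplier
Silver → ±10% tolerance
58 × 1 = 58 Ω
Highest = 58 × (1 + 10/100) = 63.8 Ω.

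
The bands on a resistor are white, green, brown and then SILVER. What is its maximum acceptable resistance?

1045 Ω

White → 9 (first significant figure)
Green → 5 (second significant figure)
Brown → ×10 multiplier
Silver → ±10% tolerance
95 × 10 = 950 Ω
Maximum = 950 × (1 + 10/100) = 1045 Ω.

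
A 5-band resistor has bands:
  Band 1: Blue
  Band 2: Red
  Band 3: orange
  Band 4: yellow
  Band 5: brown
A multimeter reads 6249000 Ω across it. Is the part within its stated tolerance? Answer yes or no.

Blue → 6 (first significant figure)
Red → 2 (second significant figure)
Orange → 3 (third significant figure)
Yellow → ×10^4 multiplier
Brown → ±1% tolerance
623 × 10000 = 6230000 Ω
Allowed range: 6167700 Ω to 6292300 Ω.
6249000 Ω lies inside that range.

yes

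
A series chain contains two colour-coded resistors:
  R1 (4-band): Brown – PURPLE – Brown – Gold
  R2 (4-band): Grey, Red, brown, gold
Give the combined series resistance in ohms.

990 Ω

R1: brown, violet → 17; brown ×10 → 170 Ω.
R2: grey, red → 82; brown ×10 → 820 Ω.
Series: 170 + 820 = 990 Ω.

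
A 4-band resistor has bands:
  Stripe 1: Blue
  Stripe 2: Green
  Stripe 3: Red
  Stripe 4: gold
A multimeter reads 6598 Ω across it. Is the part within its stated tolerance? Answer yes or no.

yes

Blue → 6 (first significant figure)
Green → 5 (second significant figure)
Red → ×10^2 multiplier
Gold → ±5% tolerance
65 × 100 = 6500 Ω
Allowed range: 6175 Ω to 6825 Ω.
6598 Ω lies inside that range.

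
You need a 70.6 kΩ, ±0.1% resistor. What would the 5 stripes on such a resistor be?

70600 Ω = 706 × 10^2.
7 → violet
0 → black
6 → blue
Multiplier 10^2 → red.
±0.1% tolerance → violet.

violet, black, blue, red, violet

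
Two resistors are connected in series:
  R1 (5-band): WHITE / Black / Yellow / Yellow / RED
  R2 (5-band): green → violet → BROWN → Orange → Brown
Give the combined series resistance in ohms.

R1: white, black, yellow → 904; yellow ×10^4 → 9040000 Ω.
R2: green, violet, brown → 571; orange ×10^3 → 571000 Ω.
Series: 9040000 + 571000 = 9611000 Ω.

9611000 Ω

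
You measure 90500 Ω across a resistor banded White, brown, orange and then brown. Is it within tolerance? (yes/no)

White → 9 (first significant figure)
Brown → 1 (second significant figure)
Orange → ×10^3 multiplier
Brown → ±1% tolerance
91 × 1000 = 91000 Ω
Allowed range: 90090 Ω to 91910 Ω.
90500 Ω lies inside that range.

yes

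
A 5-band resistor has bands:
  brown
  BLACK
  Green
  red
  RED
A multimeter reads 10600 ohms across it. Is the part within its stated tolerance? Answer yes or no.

yes

Brown → 1 (first significant figure)
Black → 0 (second significant figure)
Green → 5 (third significant figure)
Red → ×10^2 multiplier
Red → ±2% tolerance
105 × 100 = 10500 Ω
Allowed range: 10290 Ω to 10710 Ω.
10600 ohms lies inside that range.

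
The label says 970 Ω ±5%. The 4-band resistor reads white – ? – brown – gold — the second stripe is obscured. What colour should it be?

970 Ω = 97 × 10^1.
The second band gives digit 7 of the significand, and 7 is violet.

violet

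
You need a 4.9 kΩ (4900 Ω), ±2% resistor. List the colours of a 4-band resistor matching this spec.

4900 Ω = 49 × 10^2.
4 → yellow
9 → white
Multiplier 10^2 → red.
±2% tolerance → red.

yellow, white, red, red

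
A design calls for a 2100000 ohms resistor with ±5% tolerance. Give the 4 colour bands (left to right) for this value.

red, brown, green, gold

2100000 Ω = 21 × 10^5.
2 → red
1 → brown
Multiplier 10^5 → green.
±5% tolerance → gold.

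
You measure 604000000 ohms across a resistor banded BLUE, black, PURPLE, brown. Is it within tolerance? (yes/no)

Blue → 6 (first significant figure)
Black → 0 (second significant figure)
Violet → ×10^7 multiplier
Brown → ±1% tolerance
60 × 10000000 = 600000000 Ω
Allowed range: 594000000 Ω to 606000000 Ω.
604000000 ohms lies inside that range.

yes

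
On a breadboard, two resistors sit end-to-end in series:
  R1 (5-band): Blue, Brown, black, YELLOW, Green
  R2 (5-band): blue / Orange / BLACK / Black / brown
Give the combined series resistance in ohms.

6100630 Ω

R1: blue, brown, black → 610; yellow ×10^4 → 6100000 Ω.
R2: blue, orange, black → 630; black ×1 → 630 Ω.
Series: 6100000 + 630 = 6100630 Ω.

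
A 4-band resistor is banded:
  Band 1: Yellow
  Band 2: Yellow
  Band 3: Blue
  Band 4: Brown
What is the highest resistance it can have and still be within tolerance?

44440000 Ω

Yellow → 4 (first significant figure)
Yellow → 4 (second significant figure)
Blue → ×10^6 multiplier
Brown → ±1% tolerance
44 × 1000000 = 44000000 Ω
Highest = 44000000 × (1 + 1/100) = 44440000 Ω.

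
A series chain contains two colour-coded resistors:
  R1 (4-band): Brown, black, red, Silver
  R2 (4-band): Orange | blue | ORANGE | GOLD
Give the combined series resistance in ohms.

R1: brown, black → 10; red ×10^2 → 1000 Ω.
R2: orange, blue → 36; orange ×10^3 → 36000 Ω.
Series: 1000 + 36000 = 37000 Ω.

37000 Ω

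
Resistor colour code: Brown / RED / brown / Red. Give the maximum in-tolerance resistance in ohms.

122.4 Ω

Brown → 1 (first significant figure)
Red → 2 (second significant figure)
Brown → ×10 multiplier
Red → ±2% tolerance
12 × 10 = 120 Ω
Maximum = 120 × (1 + 2/100) = 122.4 Ω.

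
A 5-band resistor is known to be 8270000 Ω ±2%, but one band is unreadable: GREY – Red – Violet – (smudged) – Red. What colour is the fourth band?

yellow

8270000 Ω = 827 × 10^4.
The fourth band is the multiplier, 10^4, which is yellow.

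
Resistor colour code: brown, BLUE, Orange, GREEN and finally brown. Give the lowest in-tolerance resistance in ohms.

Brown → 1 (first significant figure)
Blue → 6 (second significant figure)
Orange → 3 (third significant figure)
Green → ×10^5 multiplier
Brown → ±1% tolerance
163 × 100000 = 16300000 Ω
Lowest = 16300000 × (1 − 1/100) = 16137000 Ω.

16137000 Ω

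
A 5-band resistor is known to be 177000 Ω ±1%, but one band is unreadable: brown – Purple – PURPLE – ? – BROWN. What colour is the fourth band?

177000 Ω = 177 × 10^3.
The fourth band is the multiplier, 10^3, which is orange.

orange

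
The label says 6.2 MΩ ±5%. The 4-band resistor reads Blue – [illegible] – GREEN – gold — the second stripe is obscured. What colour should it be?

6200000 Ω = 62 × 10^5.
The second band gives digit 2 of the significand, and 2 is red.

red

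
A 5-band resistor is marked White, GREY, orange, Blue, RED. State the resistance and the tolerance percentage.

983000000 Ω ±2%

White → 9 (first significant figure)
Grey → 8 (second significant figure)
Orange → 3 (third significant figure)
Blue → ×10^6 multiplier
Red → ±2% tolerance
983 × 1000000 = 983000000 Ω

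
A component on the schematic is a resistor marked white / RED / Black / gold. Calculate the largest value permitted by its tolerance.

96.6 Ω

White → 9 (first significant figure)
Red → 2 (second significant figure)
Black → ×1 multiplier
Gold → ±5% tolerance
92 × 1 = 92 Ω
Largest = 92 × (1 + 5/100) = 96.6 Ω.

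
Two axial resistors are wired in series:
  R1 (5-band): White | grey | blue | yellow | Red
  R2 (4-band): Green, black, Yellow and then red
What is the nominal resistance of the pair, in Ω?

R1: white, grey, blue → 986; yellow ×10^4 → 9860000 Ω.
R2: green, black → 50; yellow ×10^4 → 500000 Ω.
Series: 9860000 + 500000 = 10360000 Ω.

10360000 Ω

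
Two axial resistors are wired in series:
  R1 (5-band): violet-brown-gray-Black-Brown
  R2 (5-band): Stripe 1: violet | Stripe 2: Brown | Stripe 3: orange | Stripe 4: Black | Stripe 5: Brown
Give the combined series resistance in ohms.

1431 Ω

R1: violet, brown, grey → 718; black ×1 → 718 Ω.
R2: violet, brown, orange → 713; black ×1 → 713 Ω.
Series: 718 + 713 = 1431 Ω.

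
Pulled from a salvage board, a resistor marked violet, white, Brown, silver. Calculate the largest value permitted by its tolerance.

869 Ω

Violet → 7 (first significant figure)
White → 9 (second significant figure)
Brown → ×10 multiplier
Silver → ±10% tolerance
79 × 10 = 790 Ω
Largest = 790 × (1 + 10/100) = 869 Ω.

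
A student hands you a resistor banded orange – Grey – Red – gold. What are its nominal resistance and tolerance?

Orange → 3 (first significant figure)
Grey → 8 (second significant figure)
Red → ×10^2 multiplier
Gold → ±5% tolerance
38 × 100 = 3800 Ω

3800 Ω ±5%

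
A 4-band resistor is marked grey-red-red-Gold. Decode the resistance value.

8200 Ω

Grey → 8 (first significant figure)
Red → 2 (second significant figure)
Red → ×10^2 multiplier
82 × 100 = 8200 Ω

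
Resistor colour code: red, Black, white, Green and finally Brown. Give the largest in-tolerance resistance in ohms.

Red → 2 (first significant figure)
Black → 0 (second significant figure)
White → 9 (third significant figure)
Green → ×10^5 multiplier
Brown → ±1% tolerance
209 × 100000 = 20900000 Ω
Largest = 20900000 × (1 + 1/100) = 21109000 Ω.

21109000 Ω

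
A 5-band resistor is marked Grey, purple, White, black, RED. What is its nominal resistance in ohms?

879 Ω

Grey → 8 (first significant figure)
Violet → 7 (second significant figure)
White → 9 (third significant figure)
Black → ×1 multiplier
879 × 1 = 879 Ω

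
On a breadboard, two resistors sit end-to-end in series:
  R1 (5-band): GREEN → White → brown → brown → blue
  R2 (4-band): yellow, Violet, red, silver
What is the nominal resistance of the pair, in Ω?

10610 Ω

R1: green, white, brown → 591; brown ×10 → 5910 Ω.
R2: yellow, violet → 47; red ×10^2 → 4700 Ω.
Series: 5910 + 4700 = 10610 Ω.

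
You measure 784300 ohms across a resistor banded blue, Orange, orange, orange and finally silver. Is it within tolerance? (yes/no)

no

Blue → 6 (first significant figure)
Orange → 3 (second significant figure)
Orange → 3 (third significant figure)
Orange → ×10^3 multiplier
Silver → ±10% tolerance
633 × 1000 = 633000 Ω
Allowed range: 569700 Ω to 696300 Ω.
784300 ohms lies outside that range.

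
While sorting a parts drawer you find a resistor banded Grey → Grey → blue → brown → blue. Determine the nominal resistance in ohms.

8860 Ω

Grey → 8 (first significant figure)
Grey → 8 (second significant figure)
Blue → 6 (third significant figure)
Brown → ×10 multiplier
886 × 10 = 8860 Ω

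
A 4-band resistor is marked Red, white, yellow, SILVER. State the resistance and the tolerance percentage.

290000 Ω ±10%

Red → 2 (first significant figure)
White → 9 (second significant figure)
Yellow → ×10^4 multiplier
Silver → ±10% tolerance
29 × 10000 = 290000 Ω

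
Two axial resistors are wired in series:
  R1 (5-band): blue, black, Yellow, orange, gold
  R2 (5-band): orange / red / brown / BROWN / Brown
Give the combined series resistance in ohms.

R1: blue, black, yellow → 604; orange ×10^3 → 604000 Ω.
R2: orange, red, brown → 321; brown ×10 → 3210 Ω.
Series: 604000 + 3210 = 607210 Ω.

607210 Ω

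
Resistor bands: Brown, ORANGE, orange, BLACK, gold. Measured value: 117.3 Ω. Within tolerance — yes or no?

no

Brown → 1 (first significant figure)
Orange → 3 (second significant figure)
Orange → 3 (third significant figure)
Black → ×1 multiplier
Gold → ±5% tolerance
133 × 1 = 133 Ω
Allowed range: 126.35 Ω to 139.65 Ω.
117.3 Ω lies outside that range.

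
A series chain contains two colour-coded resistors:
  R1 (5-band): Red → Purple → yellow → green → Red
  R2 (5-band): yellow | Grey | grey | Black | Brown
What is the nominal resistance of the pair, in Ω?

R1: red, violet, yellow → 274; green ×10^5 → 27400000 Ω.
R2: yellow, grey, grey → 488; black ×1 → 488 Ω.
Series: 27400000 + 488 = 27400488 Ω.

27400488 Ω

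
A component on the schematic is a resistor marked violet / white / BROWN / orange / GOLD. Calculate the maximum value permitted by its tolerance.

Violet → 7 (first significant figure)
White → 9 (second significant figure)
Brown → 1 (third significant figure)
Orange → ×10^3 multiplier
Gold → ±5% tolerance
791 × 1000 = 791000 Ω
Maximum = 791000 × (1 + 5/100) = 830550 Ω.

830550 Ω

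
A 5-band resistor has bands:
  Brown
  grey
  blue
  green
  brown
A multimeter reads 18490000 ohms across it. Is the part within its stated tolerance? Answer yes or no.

yes

Brown → 1 (first significant figure)
Grey → 8 (second significant figure)
Blue → 6 (third significant figure)
Green → ×10^5 multiplier
Brown → ±1% tolerance
186 × 100000 = 18600000 Ω
Allowed range: 18414000 Ω to 18786000 Ω.
18490000 ohms lies inside that range.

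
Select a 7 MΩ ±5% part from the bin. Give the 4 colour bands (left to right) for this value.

violet, black, green, gold

7000000 Ω = 70 × 10^5.
7 → violet
0 → black
Multiplier 10^5 → green.
±5% tolerance → gold.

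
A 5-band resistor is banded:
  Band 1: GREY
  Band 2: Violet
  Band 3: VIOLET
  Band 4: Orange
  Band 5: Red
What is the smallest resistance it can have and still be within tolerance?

859460 Ω

Grey → 8 (first significant figure)
Violet → 7 (second significant figure)
Violet → 7 (third significant figure)
Orange → ×10^3 multiplier
Red → ±2% tolerance
877 × 1000 = 877000 Ω
Smallest = 877000 × (1 − 2/100) = 859460 Ω.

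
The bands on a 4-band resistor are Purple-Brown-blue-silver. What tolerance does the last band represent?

±10%

The last band, silver, is the tolerance band.
Silver corresponds to ±10%.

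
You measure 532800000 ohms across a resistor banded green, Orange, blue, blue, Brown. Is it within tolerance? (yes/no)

Green → 5 (first significant figure)
Orange → 3 (second significant figure)
Blue → 6 (third significant figure)
Blue → ×10^6 multiplier
Brown → ±1% tolerance
536 × 1000000 = 536000000 Ω
Allowed range: 530640000 Ω to 541360000 Ω.
532800000 ohms lies inside that range.

yes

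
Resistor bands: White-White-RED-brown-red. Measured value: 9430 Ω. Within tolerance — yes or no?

White → 9 (first significant figure)
White → 9 (second significant figure)
Red → 2 (third significant figure)
Brown → ×10 multiplier
Red → ±2% tolerance
992 × 10 = 9920 Ω
Allowed range: 9721.6 Ω to 10118.4 Ω.
9430 Ω lies outside that range.

no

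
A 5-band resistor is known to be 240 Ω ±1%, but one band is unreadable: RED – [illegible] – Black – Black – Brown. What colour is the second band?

240 Ω = 240 × 10^0.
The second band gives digit 4 of the significand, and 4 is yellow.

yellow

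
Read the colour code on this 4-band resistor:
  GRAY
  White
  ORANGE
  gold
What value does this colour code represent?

Grey → 8 (first significant figure)
White → 9 (second significant figure)
Orange → ×10^3 multiplier
89 × 1000 = 89000 Ω

89000 Ω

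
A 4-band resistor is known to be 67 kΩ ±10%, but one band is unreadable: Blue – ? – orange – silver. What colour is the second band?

violet

67000 Ω = 67 × 10^3.
The second band gives digit 7 of the significand, and 7 is violet.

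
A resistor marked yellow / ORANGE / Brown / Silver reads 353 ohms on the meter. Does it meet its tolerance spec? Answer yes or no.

Yellow → 4 (first significant figure)
Orange → 3 (second significant figure)
Brown → ×10 multiplier
Silver → ±10% tolerance
43 × 10 = 430 Ω
Allowed range: 387 Ω to 473 Ω.
353 ohms lies outside that range.

no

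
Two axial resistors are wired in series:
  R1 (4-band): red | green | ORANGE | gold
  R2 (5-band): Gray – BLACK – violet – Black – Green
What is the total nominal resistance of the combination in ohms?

25807 Ω

R1: red, green → 25; orange ×10^3 → 25000 Ω.
R2: grey, black, violet → 807; black ×1 → 807 Ω.
Series: 25000 + 807 = 25807 Ω.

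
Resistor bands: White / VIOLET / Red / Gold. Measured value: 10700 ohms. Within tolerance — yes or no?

White → 9 (first significant figure)
Violet → 7 (second significant figure)
Red → ×10^2 multiplier
Gold → ±5% tolerance
97 × 100 = 9700 Ω
Allowed range: 9215 Ω to 10185 Ω.
10700 ohms lies outside that range.

no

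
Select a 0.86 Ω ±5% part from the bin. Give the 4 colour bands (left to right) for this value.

grey, blue, silver, gold

0.86 Ω = 86 × 10^-2.
8 → grey
6 → blue
Multiplier 10^-2 → silver.
±5% tolerance → gold.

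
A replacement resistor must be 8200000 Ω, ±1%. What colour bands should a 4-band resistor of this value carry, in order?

8200000 Ω = 82 × 10^5.
8 → grey
2 → red
Multiplier 10^5 → green.
±1% tolerance → brown.

grey, red, green, brown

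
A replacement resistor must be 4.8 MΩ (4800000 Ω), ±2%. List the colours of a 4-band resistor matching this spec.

4800000 Ω = 48 × 10^5.
4 → yellow
8 → grey
Multiplier 10^5 → green.
±2% tolerance → red.

yellow, grey, green, red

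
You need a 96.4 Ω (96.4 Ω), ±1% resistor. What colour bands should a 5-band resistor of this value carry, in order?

white, blue, yellow, gold, brown

96.4 Ω = 964 × 10^-1.
9 → white
6 → blue
4 → yellow
Multiplier 10^-1 → gold.
±1% tolerance → brown.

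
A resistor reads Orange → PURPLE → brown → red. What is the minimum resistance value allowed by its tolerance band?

Orange → 3 (first significant figure)
Violet → 7 (second significant figure)
Brown → ×10 multiplier
Red → ±2% tolerance
37 × 10 = 370 Ω
Minimum = 370 × (1 − 2/100) = 362.6 Ω.

362.6 Ω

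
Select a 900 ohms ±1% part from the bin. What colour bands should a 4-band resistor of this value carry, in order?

900 Ω = 90 × 10^1.
9 → white
0 → black
Multiplier 10^1 → brown.
±1% tolerance → brown.

white, black, brown, brown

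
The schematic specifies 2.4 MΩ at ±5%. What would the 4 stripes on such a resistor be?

2400000 Ω = 24 × 10^5.
2 → red
4 → yellow
Multiplier 10^5 → green.
±5% tolerance → gold.

red, yellow, green, gold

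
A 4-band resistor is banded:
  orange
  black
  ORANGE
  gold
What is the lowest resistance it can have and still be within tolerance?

28500 Ω

Orange → 3 (first significant figure)
Black → 0 (second significant figure)
Orange → ×10^3 multiplier
Gold → ±5% tolerance
30 × 1000 = 30000 Ω
Lowest = 30000 × (1 − 5/100) = 28500 Ω.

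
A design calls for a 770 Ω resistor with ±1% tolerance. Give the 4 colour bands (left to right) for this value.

violet, violet, brown, brown

770 Ω = 77 × 10^1.
7 → violet
7 → violet
Multiplier 10^1 → brown.
±1% tolerance → brown.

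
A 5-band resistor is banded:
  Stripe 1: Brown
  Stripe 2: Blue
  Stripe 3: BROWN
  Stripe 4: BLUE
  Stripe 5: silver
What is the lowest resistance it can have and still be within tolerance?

144900000 Ω

Brown → 1 (first significant figure)
Blue → 6 (second significant figure)
Brown → 1 (third significant figure)
Blue → ×10^6 multiplier
Silver → ±10% tolerance
161 × 1000000 = 161000000 Ω
Lowest = 161000000 × (1 − 10/100) = 144900000 Ω.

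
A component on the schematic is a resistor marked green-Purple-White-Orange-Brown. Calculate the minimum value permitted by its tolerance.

573210 Ω

Green → 5 (first significant figure)
Violet → 7 (second significant figure)
White → 9 (third significant figure)
Orange → ×10^3 multiplier
Brown → ±1% tolerance
579 × 1000 = 579000 Ω
Minimum = 579000 × (1 − 1/100) = 573210 Ω.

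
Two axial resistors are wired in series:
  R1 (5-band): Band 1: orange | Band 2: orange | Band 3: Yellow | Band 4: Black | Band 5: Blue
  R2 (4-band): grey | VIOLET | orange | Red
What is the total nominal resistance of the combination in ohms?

R1: orange, orange, yellow → 334; black ×1 → 334 Ω.
R2: grey, violet → 87; orange ×10^3 → 87000 Ω.
Series: 334 + 87000 = 87334 Ω.

87334 Ω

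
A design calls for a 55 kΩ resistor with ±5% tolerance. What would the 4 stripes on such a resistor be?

green, green, orange, gold

55000 Ω = 55 × 10^3.
5 → green
5 → green
Multiplier 10^3 → orange.
±5% tolerance → gold.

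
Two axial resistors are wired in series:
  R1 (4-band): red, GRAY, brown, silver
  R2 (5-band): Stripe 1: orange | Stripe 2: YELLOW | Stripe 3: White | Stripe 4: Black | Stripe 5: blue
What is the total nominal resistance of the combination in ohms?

R1: red, grey → 28; brown ×10 → 280 Ω.
R2: orange, yellow, white → 349; black ×1 → 349 Ω.
Series: 280 + 349 = 629 Ω.

629 Ω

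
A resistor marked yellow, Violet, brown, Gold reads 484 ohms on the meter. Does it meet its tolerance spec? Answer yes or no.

yes

Yellow → 4 (first significant figure)
Violet → 7 (second significant figure)
Brown → ×10 multiplier
Gold → ±5% tolerance
47 × 10 = 470 Ω
Allowed range: 446.5 Ω to 493.5 Ω.
484 ohms lies inside that range.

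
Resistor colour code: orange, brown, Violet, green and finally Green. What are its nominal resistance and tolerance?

31700000 Ω ±0.5%

Orange → 3 (first significant figure)
Brown → 1 (second significant figure)
Violet → 7 (third significant figure)
Green → ×10^5 multiplier
Green → ±0.5% tolerance
317 × 100000 = 31700000 Ω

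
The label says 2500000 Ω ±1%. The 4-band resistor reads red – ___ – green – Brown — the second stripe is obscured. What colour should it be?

green

2500000 Ω = 25 × 10^5.
The second band gives digit 5 of the significand, and 5 is green.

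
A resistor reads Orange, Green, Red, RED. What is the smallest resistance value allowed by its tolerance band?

Orange → 3 (first significant figure)
Green → 5 (second significant figure)
Red → ×10^2 multiplier
Red → ±2% tolerance
35 × 100 = 3500 Ω
Smallest = 3500 × (1 − 2/100) = 3430 Ω.

3430 Ω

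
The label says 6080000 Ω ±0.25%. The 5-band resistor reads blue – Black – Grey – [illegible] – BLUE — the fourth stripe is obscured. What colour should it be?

6080000 Ω = 608 × 10^4.
The fourth band is the multiplier, 10^4, which is yellow.

yellow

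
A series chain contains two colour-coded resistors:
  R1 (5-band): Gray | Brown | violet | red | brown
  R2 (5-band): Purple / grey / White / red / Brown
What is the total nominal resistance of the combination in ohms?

R1: grey, brown, violet → 817; red ×10^2 → 81700 Ω.
R2: violet, grey, white → 789; red ×10^2 → 78900 Ω.
Series: 81700 + 78900 = 160600 Ω.

160600 Ω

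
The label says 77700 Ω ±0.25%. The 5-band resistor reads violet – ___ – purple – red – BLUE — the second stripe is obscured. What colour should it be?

77700 Ω = 777 × 10^2.
The second band gives digit 7 of the significand, and 7 is violet.

violet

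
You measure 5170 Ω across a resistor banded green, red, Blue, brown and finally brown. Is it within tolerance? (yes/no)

Green → 5 (first significant figure)
Red → 2 (second significant figure)
Blue → 6 (third significant figure)
Brown → ×10 multiplier
Brown → ±1% tolerance
526 × 10 = 5260 Ω
Allowed range: 5207.4 Ω to 5312.6 Ω.
5170 Ω lies outside that range.

no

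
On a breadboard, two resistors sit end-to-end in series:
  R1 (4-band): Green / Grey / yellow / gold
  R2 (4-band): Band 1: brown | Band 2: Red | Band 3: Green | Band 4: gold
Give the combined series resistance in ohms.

R1: green, grey → 58; yellow ×10^4 → 580000 Ω.
R2: brown, red → 12; green ×10^5 → 1200000 Ω.
Series: 580000 + 1200000 = 1780000 Ω.

1780000 Ω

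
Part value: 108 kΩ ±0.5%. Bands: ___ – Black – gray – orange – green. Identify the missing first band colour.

brown

108000 Ω = 108 × 10^3.
The first band gives digit 1 of the significand, and 1 is brown.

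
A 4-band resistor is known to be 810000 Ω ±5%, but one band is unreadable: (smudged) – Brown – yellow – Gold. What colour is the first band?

810000 Ω = 81 × 10^4.
The first band gives digit 8 of the significand, and 8 is grey.

grey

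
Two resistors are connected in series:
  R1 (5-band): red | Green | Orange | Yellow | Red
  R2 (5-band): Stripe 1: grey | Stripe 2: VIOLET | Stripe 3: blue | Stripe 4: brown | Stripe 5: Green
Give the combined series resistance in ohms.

2538760 Ω

R1: red, green, orange → 253; yellow ×10^4 → 2530000 Ω.
R2: grey, violet, blue → 876; brown ×10 → 8760 Ω.
Series: 2530000 + 8760 = 2538760 Ω.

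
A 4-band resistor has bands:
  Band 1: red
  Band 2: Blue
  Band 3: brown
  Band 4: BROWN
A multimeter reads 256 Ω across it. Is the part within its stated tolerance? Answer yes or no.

no

Red → 2 (first significant figure)
Blue → 6 (second significant figure)
Brown → ×10 multiplier
Brown → ±1% tolerance
26 × 10 = 260 Ω
Allowed range: 257.4 Ω to 262.6 Ω.
256 Ω lies outside that range.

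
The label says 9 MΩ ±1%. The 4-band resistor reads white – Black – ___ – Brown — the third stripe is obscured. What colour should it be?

green

9000000 Ω = 90 × 10^5.
The third band is the multiplier, 10^5, which is green.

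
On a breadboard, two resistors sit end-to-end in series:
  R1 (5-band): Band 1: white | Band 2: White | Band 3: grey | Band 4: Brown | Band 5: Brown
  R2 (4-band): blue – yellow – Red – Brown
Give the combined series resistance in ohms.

R1: white, white, grey → 998; brown ×10 → 9980 Ω.
R2: blue, yellow → 64; red ×10^2 → 6400 Ω.
Series: 9980 + 6400 = 16380 Ω.

16380 Ω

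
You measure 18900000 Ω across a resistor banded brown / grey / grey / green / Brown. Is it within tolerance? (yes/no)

Brown → 1 (first significant figure)
Grey → 8 (second significant figure)
Grey → 8 (third significant figure)
Green → ×10^5 multiplier
Brown → ±1% tolerance
188 × 100000 = 18800000 Ω
Allowed range: 18612000 Ω to 18988000 Ω.
18900000 Ω lies inside that range.

yes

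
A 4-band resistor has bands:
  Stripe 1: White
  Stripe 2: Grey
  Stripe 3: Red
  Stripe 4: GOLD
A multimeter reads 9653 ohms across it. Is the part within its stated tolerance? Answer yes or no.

White → 9 (first significant figure)
Grey → 8 (second significant figure)
Red → ×10^2 multiplier
Gold → ±5% tolerance
98 × 100 = 9800 Ω
Allowed range: 9310 Ω to 10290 Ω.
9653 ohms lies inside that range.

yes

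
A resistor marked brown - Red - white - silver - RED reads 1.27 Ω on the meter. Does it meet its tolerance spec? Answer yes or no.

yes

Brown → 1 (first significant figure)
Red → 2 (second significant figure)
White → 9 (third significant figure)
Silver → ×0.01 multiplier
Red → ±2% tolerance
129 × 0.01 = 1.29 Ω
Allowed range: 1.2642 Ω to 1.3158 Ω.
1.27 Ω lies inside that range.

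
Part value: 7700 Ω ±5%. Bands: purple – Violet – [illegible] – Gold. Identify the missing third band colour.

7700 Ω = 77 × 10^2.
The third band is the multiplier, 10^2, which is red.

red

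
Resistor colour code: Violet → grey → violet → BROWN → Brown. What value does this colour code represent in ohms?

Violet → 7 (first significant figure)
Grey → 8 (second significant figure)
Violet → 7 (third significant figure)
Brown → ×10 multiplier
787 × 10 = 7870 Ω

7870 Ω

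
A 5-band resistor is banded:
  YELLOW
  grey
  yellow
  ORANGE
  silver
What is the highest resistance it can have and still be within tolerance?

532400 Ω

Yellow → 4 (first significant figure)
Grey → 8 (second significant figure)
Yellow → 4 (third significant figure)
Orange → ×10^3 multiplier
Silver → ±10% tolerance
484 × 1000 = 484000 Ω
Highest = 484000 × (1 + 10/100) = 532400 Ω.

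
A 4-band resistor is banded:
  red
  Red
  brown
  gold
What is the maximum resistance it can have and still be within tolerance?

Red → 2 (first significant figure)
Red → 2 (second significant figure)
Brown → ×10 multiplier
Gold → ±5% tolerance
22 × 10 = 220 Ω
Maximum = 220 × (1 + 5/100) = 231 Ω.

231 Ω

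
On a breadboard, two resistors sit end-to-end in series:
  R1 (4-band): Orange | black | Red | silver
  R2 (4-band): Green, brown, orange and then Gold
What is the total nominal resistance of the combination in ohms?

54000 Ω

R1: orange, black → 30; red ×10^2 → 3000 Ω.
R2: green, brown → 51; orange ×10^3 → 51000 Ω.
Series: 3000 + 51000 = 54000 Ω.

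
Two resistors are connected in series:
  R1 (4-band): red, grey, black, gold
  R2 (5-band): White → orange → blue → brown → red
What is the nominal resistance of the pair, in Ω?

9388 Ω

R1: red, grey → 28; black ×1 → 28 Ω.
R2: white, orange, blue → 936; brown ×10 → 9360 Ω.
Series: 28 + 9360 = 9388 Ω.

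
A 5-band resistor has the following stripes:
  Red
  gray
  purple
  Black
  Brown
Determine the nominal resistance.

287 Ω

Red → 2 (first significant figure)
Grey → 8 (second significant figure)
Violet → 7 (third significant figure)
Black → ×1 multiplier
287 × 1 = 287 Ω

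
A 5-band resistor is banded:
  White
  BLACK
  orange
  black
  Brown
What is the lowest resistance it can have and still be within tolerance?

White → 9 (first significant figure)
Black → 0 (second significant figure)
Orange → 3 (third significant figure)
Black → ×1 multiplier
Brown → ±1% tolerance
903 × 1 = 903 Ω
Lowest = 903 × (1 − 1/100) = 893.97 Ω.

893.97 Ω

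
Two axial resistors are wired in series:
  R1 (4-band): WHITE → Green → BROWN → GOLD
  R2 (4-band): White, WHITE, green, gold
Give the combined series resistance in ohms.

R1: white, green → 95; brown ×10 → 950 Ω.
R2: white, white → 99; green ×10^5 → 9900000 Ω.
Series: 950 + 9900000 = 9900950 Ω.

9900950 Ω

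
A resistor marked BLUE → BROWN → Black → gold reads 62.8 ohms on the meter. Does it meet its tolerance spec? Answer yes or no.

Blue → 6 (first significant figure)
Brown → 1 (second significant figure)
Black → ×1 multiplier
Gold → ±5% tolerance
61 × 1 = 61 Ω
Allowed range: 57.95 Ω to 64.05 Ω.
62.8 ohms lies inside that range.

yes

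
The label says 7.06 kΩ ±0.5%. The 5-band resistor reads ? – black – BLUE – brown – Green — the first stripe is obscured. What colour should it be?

7060 Ω = 706 × 10^1.
The first band gives digit 7 of the significand, and 7 is violet.

violet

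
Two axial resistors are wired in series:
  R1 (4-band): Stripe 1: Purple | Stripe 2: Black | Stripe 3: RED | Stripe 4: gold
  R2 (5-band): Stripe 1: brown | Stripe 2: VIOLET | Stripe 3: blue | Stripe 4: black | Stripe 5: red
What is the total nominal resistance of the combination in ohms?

R1: violet, black → 70; red ×10^2 → 7000 Ω.
R2: brown, violet, blue → 176; black ×1 → 176 Ω.
Series: 7000 + 176 = 7176 Ω.

7176 Ω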